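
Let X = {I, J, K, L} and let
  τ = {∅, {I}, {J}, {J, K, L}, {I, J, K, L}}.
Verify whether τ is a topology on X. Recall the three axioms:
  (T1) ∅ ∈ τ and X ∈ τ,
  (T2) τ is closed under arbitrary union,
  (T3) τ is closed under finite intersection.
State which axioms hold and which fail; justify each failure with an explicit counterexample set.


τ is NOT a topology on X.

Axiom (T1): ∅ ∈ τ? Yes; X ∈ τ? Yes.
Axiom (T2/T3): check pairwise unions and intersections of members of τ.
Counterexample for (T2): {I} ∪ {J} = {I, J} ∉ τ. Therefore τ is NOT a topology.


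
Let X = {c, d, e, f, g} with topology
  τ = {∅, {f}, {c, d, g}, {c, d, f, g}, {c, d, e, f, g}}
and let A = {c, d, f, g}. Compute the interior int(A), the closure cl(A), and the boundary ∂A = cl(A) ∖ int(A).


int(A) = {c, d, f, g}, cl(A) = {c, d, e, f, g}, ∂A = {e}.

Closed sets in (X, τ) are complements of opens:
  closed(X, τ) = {∅, {e}, {e, f}, {c, d, e, g}, {c, d, e, f, g}}.
int(A) = ⋃ {U ∈ τ : U ⊆ A}. Opens contained in A: ∅, {f}, {c, d, g}, {c, d, f, g}.
Taking the union of these: int(A) = {c, d, f, g}.
cl(A) = ⋂ {C closed : A ⊆ C}. Closed sets containing A: {c, d, e, f, g}.
Intersecting these: cl(A) = {c, d, e, f, g}.
∂A = cl(A) ∖ int(A) = {c, d, e, f, g} ∖ {c, d, f, g} = {e}.


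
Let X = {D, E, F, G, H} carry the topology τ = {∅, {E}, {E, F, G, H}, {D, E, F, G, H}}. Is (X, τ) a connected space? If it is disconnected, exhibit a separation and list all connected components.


(X, τ) is connected.

Find clopen sets (U ∈ τ with X ∖ U ∈ τ):
  U = ∅, X ∖ U = {D, E, F, G, H} — both open, so U is clopen.
  U = {D, E, F, G, H}, X ∖ U = ∅ — both open, so U is clopen.
Only trivial clopens (∅ and X) exist, so (X, τ) is connected.
Compute connected components by grouping points that agree on all clopens:
  component: {D, E, F, G, H}


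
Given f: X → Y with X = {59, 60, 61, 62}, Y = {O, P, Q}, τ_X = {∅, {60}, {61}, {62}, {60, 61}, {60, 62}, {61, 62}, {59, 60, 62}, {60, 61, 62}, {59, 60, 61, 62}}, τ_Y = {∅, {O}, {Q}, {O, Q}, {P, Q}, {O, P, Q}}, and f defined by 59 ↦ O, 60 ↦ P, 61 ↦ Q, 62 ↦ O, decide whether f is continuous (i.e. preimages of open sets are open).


f is NOT continuous.

Compute f^{-1}(U) for each U ∈ τ_Y:
  U = ∅: f^{-1}(U) = ∅ ∈ τ_X ✓.
  U = {O}: f^{-1}(U) = {59, 62} ∉ τ_X ✗.
  U = {Q}: f^{-1}(U) = {61} ∈ τ_X ✓.
  U = {O, Q}: f^{-1}(U) = {59, 61, 62} ∉ τ_X ✗.
  U = {P, Q}: f^{-1}(U) = {60, 61} ∈ τ_X ✓.
  U = {O, P, Q}: f^{-1}(U) = {59, 60, 61, 62} ∈ τ_X ✓.
Found U = {O} with f^{-1}(U) = {59, 62} not in τ_X. Therefore f is NOT continuous.


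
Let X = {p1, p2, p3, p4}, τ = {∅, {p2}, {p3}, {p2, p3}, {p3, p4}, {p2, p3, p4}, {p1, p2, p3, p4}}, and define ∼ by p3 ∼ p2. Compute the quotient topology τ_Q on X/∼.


X/∼ = {[p1], [p2=p3], [p4]}; |τ_Q| = 4.

Equivalence classes: [p1], [p2=p3], [p4].
Quotient map π: X → X/∼ sends p1 ↦ [p1], p2 ↦ [p2=p3], p3 ↦ [p2=p3], p4 ↦ [p4].
For each subset V ⊆ X/∼, compute π^{-1}(V) ⊆ X and check whether π^{-1}(V) ∈ τ. V is open in τ_Q iff π^{-1}(V) ∈ τ.
  V = {}: π^{-1}(V) = ∅ ∈ τ ✓.
  V = {[p1]}: π^{-1}(V) = {p1} ∉ τ ✗.
  V = {[p2=p3]}: π^{-1}(V) = {p2, p3} ∈ τ ✓.
  V = {[p1], [p2=p3]}: π^{-1}(V) = {p1, p2, p3} ∉ τ ✗.
  V = {[p4]}: π^{-1}(V) = {p4} ∉ τ ✗.
  V = {[p1], [p4]}: π^{-1}(V) = {p1, p4} ∉ τ ✗.
  V = {[p2=p3], [p4]}: π^{-1}(V) = {p2, p3, p4} ∈ τ ✓.
  V = {[p1], [p2=p3], [p4]}: π^{-1}(V) = {p1, p2, p3, p4} ∈ τ ✓.
Open sets in the quotient: τ_Q = {{}, {[p2=p3]}, {[p2=p3], [p4]}, {[p1], [p2=p3], [p4]}} (4 elements).


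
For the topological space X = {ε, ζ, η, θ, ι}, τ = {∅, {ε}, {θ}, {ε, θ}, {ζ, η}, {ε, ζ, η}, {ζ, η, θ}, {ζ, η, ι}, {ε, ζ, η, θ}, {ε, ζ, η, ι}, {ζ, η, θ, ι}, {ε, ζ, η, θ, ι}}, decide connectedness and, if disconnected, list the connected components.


(X, τ) is disconnected; components = [{ε}, {θ}, {ζ, η, ι}].

Find clopen sets (U ∈ τ with X ∖ U ∈ τ):
  U = ∅, X ∖ U = {ε, ζ, η, θ, ι} — both open, so U is clopen.
  U = {ε}, X ∖ U = {ζ, η, θ, ι} — both open, so U is clopen.
  U = {θ}, X ∖ U = {ε, ζ, η, ι} — both open, so U is clopen.
  U = {ε, θ}, X ∖ U = {ζ, η, ι} — both open, so U is clopen.
  U = {ζ, η, ι}, X ∖ U = {ε, θ} — both open, so U is clopen.
  U = {ε, ζ, η, ι}, X ∖ U = {θ} — both open, so U is clopen.
  U = {ζ, η, θ, ι}, X ∖ U = {ε} — both open, so U is clopen.
  U = {ε, ζ, η, θ, ι}, X ∖ U = ∅ — both open, so U is clopen.
Nontrivial clopen(s) exist: e.g. {ζ, η, ι}. So (X, τ) is disconnected.
Compute connected components by grouping points that agree on all clopens:
  component: {ε}
  component: {θ}
  component: {ζ, η, ι}


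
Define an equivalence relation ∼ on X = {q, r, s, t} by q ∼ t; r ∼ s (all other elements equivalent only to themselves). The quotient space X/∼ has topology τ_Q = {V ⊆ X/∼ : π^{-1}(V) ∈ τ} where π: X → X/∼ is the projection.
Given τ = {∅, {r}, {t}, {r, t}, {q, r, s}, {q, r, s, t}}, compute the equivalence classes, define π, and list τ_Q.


X/∼ = {[q=t], [r=s]}; |τ_Q| = 2.

Equivalence classes: [q=t], [r=s].
Quotient map π: X → X/∼ sends q ↦ [q=t], r ↦ [r=s], s ↦ [r=s], t ↦ [q=t].
For each subset V ⊆ X/∼, compute π^{-1}(V) ⊆ X and check whether π^{-1}(V) ∈ τ. V is open in τ_Q iff π^{-1}(V) ∈ τ.
  V = {}: π^{-1}(V) = ∅ ∈ τ ✓.
  V = {[q=t]}: π^{-1}(V) = {q, t} ∉ τ ✗.
  V = {[r=s]}: π^{-1}(V) = {r, s} ∉ τ ✗.
  V = {[q=t], [r=s]}: π^{-1}(V) = {q, r, s, t} ∈ τ ✓.
Open sets in the quotient: τ_Q = {{}, {[q=t], [r=s]}} (2 elements).


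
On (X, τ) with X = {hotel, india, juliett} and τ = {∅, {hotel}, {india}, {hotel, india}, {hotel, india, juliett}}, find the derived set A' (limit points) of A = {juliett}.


A' = ∅

For each x ∈ X, list the open sets U ∈ τ with x ∈ U, then check whether U ∩ (A ∖ {x}) ≠ ∅ for every such U.
  x = hotel: open {hotel} ∋ x has {hotel} ∩ (A ∖ {hotel}) = ∅, so x is NOT a limit point.
  x = india: open {india} ∋ x has {india} ∩ (A ∖ {india}) = ∅, so x is NOT a limit point.
  x = juliett: open {hotel, india, juliett} ∋ x has {hotel, india, juliett} ∩ (A ∖ {juliett}) = ∅, so x is NOT a limit point.
Collecting: A' = ∅.


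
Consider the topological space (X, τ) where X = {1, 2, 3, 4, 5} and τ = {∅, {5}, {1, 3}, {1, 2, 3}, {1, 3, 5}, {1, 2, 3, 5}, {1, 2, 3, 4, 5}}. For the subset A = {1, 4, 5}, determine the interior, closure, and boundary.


int(A) = {5}, cl(A) = {1, 2, 3, 4, 5}, ∂A = {1, 2, 3, 4}.

Closed sets in (X, τ) are complements of opens:
  closed(X, τ) = {∅, {4}, {2, 4}, {4, 5}, {2, 4, 5}, {1, 2, 3, 4}, {1, 2, 3, 4, 5}}.
int(A) = ⋃ {U ∈ τ : U ⊆ A}. Opens contained in A: ∅, {5}.
Taking the union of these: int(A) = {5}.
cl(A) = ⋂ {C closed : A ⊆ C}. Closed sets containing A: {1, 2, 3, 4, 5}.
Intersecting these: cl(A) = {1, 2, 3, 4, 5}.
∂A = cl(A) ∖ int(A) = {1, 2, 3, 4, 5} ∖ {5} = {1, 2, 3, 4}.


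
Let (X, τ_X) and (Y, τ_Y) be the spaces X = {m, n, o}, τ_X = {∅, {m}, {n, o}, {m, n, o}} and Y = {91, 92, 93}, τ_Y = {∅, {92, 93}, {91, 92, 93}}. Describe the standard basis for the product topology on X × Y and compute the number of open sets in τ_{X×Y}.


Basis B = {∅ × ∅, {m} × {92, 93}, {m} × {91, 92, 93}, {n, o} × {92, 93}, {m, n, o} × {92, 93}, {n, o} × {91, 92, 93}, {m, n, o} × {91, 92, 93}}; |τ_{X×Y}| = 9.

Enumerate products U × V with U ∈ τ_X, V ∈ τ_Y (deduplicated):
  ∅ × ∅ = {} (∅)
  {m} × {92, 93} = {(m,92), (m,93)}
  {m} × {91, 92, 93} = {(m,91), (m,92), (m,93)}
  {n, o} × {92, 93} = {(n,92), (n,93), (o,92), (o,93)}
  {m, n, o} × {92, 93} = {(m,92), (m,93), (n,92), (n,93), (o,92), (o,93)}
  {n, o} × {91, 92, 93} = {(n,91), (n,92), (n,93), (o,91), (o,92), (o,93)}
  {m, n, o} × {91, 92, 93} = {(m,91), (m,92), (m,93), (n,91), (n,92), (n,93), (o,91), (o,92), (o,93)}
These 7 distinct sets form the basis B.
Close under arbitrary unions to get τ_{X×Y}; counting gives |τ_{X×Y}| = 9.


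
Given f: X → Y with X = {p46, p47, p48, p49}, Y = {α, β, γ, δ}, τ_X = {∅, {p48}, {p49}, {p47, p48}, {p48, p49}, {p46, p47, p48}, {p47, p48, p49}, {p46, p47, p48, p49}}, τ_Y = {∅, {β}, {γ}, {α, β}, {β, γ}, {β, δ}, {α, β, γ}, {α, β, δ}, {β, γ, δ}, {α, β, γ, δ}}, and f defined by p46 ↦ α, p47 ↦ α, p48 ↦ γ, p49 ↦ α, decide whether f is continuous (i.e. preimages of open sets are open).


f is NOT continuous.

Compute f^{-1}(U) for each U ∈ τ_Y:
  U = ∅: f^{-1}(U) = ∅ ∈ τ_X ✓.
  U = {β}: f^{-1}(U) = ∅ ∈ τ_X ✓.
  U = {γ}: f^{-1}(U) = {p48} ∈ τ_X ✓.
  U = {α, β}: f^{-1}(U) = {p46, p47, p49} ∉ τ_X ✗.
  U = {β, γ}: f^{-1}(U) = {p48} ∈ τ_X ✓.
  U = {β, δ}: f^{-1}(U) = ∅ ∈ τ_X ✓.
  U = {α, β, γ}: f^{-1}(U) = {p46, p47, p48, p49} ∈ τ_X ✓.
  U = {α, β, δ}: f^{-1}(U) = {p46, p47, p49} ∉ τ_X ✗.
  U = {β, γ, δ}: f^{-1}(U) = {p48} ∈ τ_X ✓.
  U = {α, β, γ, δ}: f^{-1}(U) = {p46, p47, p48, p49} ∈ τ_X ✓.
Found U = {α, β} with f^{-1}(U) = {p46, p47, p49} not in τ_X. Therefore f is NOT continuous.


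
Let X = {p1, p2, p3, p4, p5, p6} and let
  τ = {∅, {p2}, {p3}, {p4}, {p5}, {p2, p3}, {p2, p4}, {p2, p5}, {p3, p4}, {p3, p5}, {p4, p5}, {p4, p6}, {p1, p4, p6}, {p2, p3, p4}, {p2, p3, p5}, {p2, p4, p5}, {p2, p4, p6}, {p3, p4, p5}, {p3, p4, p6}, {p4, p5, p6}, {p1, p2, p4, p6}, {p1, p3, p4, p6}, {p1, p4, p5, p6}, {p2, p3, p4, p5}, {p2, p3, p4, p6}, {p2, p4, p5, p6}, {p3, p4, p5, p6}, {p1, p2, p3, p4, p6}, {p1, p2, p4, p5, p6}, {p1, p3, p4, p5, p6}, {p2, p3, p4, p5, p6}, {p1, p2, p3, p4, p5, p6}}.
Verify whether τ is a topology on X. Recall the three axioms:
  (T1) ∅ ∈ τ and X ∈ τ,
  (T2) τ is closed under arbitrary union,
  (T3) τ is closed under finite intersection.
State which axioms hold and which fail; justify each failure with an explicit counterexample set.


τ IS a topology on X.

Axiom (T1): ∅ ∈ τ? Yes; X ∈ τ? Yes.
Axiom (T2/T3): check pairwise unions and intersections of members of τ.
All pairwise intersections and unions checked — each lies in τ. Therefore τ satisfies (T1), (T2), (T3): it IS a topology on X.


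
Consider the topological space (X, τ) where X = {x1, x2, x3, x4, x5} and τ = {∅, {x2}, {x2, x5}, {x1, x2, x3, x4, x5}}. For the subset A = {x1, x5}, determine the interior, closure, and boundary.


int(A) = ∅, cl(A) = {x1, x3, x4, x5}, ∂A = {x1, x3, x4, x5}.

Closed sets in (X, τ) are complements of opens:
  closed(X, τ) = {∅, {x1, x3, x4}, {x1, x3, x4, x5}, {x1, x2, x3, x4, x5}}.
int(A) = ⋃ {U ∈ τ : U ⊆ A}. Opens contained in A: ∅.
Taking the union of these: int(A) = ∅.
cl(A) = ⋂ {C closed : A ⊆ C}. Closed sets containing A: {x1, x3, x4, x5}, {x1, x2, x3, x4, x5}.
Intersecting these: cl(A) = {x1, x3, x4, x5}.
∂A = cl(A) ∖ int(A) = {x1, x3, x4, x5} ∖ ∅ = {x1, x3, x4, x5}.


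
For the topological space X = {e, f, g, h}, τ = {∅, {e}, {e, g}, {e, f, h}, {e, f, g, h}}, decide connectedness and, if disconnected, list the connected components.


(X, τ) is connected.

Find clopen sets (U ∈ τ with X ∖ U ∈ τ):
  U = ∅, X ∖ U = {e, f, g, h} — both open, so U is clopen.
  U = {e, f, g, h}, X ∖ U = ∅ — both open, so U is clopen.
Only trivial clopens (∅ and X) exist, so (X, τ) is connected.
Compute connected components by grouping points that agree on all clopens:
  component: {e, f, g, h}


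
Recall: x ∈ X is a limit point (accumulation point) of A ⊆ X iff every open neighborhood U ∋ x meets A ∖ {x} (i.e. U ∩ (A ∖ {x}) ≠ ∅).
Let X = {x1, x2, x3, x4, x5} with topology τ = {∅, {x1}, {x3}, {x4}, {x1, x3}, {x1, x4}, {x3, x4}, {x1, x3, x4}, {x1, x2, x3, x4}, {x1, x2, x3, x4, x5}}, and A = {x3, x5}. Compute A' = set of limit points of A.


A' = {x2, x5}

For each x ∈ X, list the open sets U ∈ τ with x ∈ U, then check whether U ∩ (A ∖ {x}) ≠ ∅ for every such U.
  x = x1: open {x1} ∋ x has {x1} ∩ (A ∖ {x1}) = ∅, so x is NOT a limit point.
  x = x2: opens ∋ x are {x1, x2, x3, x4}, {x1, x2, x3, x4, x5}; each meets A ∖ {x2}, so x IS a limit point.
  x = x3: open {x3} ∋ x has {x3} ∩ (A ∖ {x3}) = ∅, so x is NOT a limit point.
  x = x4: open {x4} ∋ x has {x4} ∩ (A ∖ {x4}) = ∅, so x is NOT a limit point.
  x = x5: opens ∋ x are {x1, x2, x3, x4, x5}; each meets A ∖ {x5}, so x IS a limit point.
Collecting: A' = {x2, x5}.


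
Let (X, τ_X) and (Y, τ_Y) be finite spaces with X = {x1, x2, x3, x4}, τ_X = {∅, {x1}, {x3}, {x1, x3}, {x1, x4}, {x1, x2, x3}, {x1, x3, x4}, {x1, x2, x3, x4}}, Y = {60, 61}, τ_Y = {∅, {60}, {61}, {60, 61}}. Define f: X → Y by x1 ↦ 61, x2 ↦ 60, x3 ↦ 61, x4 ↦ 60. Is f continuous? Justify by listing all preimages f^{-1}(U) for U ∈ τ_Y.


f is NOT continuous.

Compute f^{-1}(U) for each U ∈ τ_Y:
  U = ∅: f^{-1}(U) = ∅ ∈ τ_X ✓.
  U = {60}: f^{-1}(U) = {x2, x4} ∉ τ_X ✗.
  U = {61}: f^{-1}(U) = {x1, x3} ∈ τ_X ✓.
  U = {60, 61}: f^{-1}(U) = {x1, x2, x3, x4} ∈ τ_X ✓.
Found U = {60} with f^{-1}(U) = {x2, x4} not in τ_X. Therefore f is NOT continuous.


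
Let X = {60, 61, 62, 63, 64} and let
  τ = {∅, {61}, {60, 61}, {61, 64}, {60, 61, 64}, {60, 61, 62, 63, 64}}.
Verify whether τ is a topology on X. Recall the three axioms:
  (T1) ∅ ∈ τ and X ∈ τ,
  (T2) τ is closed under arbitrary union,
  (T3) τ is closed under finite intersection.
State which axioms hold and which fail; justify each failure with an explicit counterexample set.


τ IS a topology on X.

Axiom (T1): ∅ ∈ τ? Yes; X ∈ τ? Yes.
Axiom (T2/T3): check pairwise unions and intersections of members of τ.
All pairwise intersections and unions checked — each lies in τ. Therefore τ satisfies (T1), (T2), (T3): it IS a topology on X.


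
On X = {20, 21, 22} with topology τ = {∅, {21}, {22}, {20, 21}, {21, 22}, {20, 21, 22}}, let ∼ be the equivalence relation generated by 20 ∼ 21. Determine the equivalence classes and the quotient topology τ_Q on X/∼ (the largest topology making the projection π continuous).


X/∼ = {[20=21], [22]}; |τ_Q| = 4.

Equivalence classes: [20=21], [22].
Quotient map π: X → X/∼ sends 20 ↦ [20=21], 21 ↦ [20=21], 22 ↦ [22].
For each subset V ⊆ X/∼, compute π^{-1}(V) ⊆ X and check whether π^{-1}(V) ∈ τ. V is open in τ_Q iff π^{-1}(V) ∈ τ.
  V = {}: π^{-1}(V) = ∅ ∈ τ ✓.
  V = {[20=21]}: π^{-1}(V) = {20, 21} ∈ τ ✓.
  V = {[22]}: π^{-1}(V) = {22} ∈ τ ✓.
  V = {[20=21], [22]}: π^{-1}(V) = {20, 21, 22} ∈ τ ✓.
Open sets in the quotient: τ_Q = {{}, {[20=21]}, {[22]}, {[20=21], [22]}} (4 elements).


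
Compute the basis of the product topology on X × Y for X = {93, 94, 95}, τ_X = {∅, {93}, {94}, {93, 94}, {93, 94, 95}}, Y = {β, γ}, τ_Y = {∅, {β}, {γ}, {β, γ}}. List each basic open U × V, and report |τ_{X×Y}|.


Basis B = {∅ × ∅, {93} × {β}, {93} × {γ}, {94} × {β}, {94} × {γ}, {93} × {β, γ}, {93, 94} × {β}, {93, 94} × {γ}, {94} × {β, γ}, {93, 94, 95} × {β}, {93, 94, 95} × {γ}, {93, 94} × {β, γ}, {93, 94, 95} × {β, γ}}; |τ_{X×Y}| = 25.

Enumerate products U × V with U ∈ τ_X, V ∈ τ_Y (deduplicated):
  ∅ × ∅ = {} (∅)
  {93} × {β} = {(93,β)}
  {93} × {γ} = {(93,γ)}
  {94} × {β} = {(94,β)}
  {94} × {γ} = {(94,γ)}
  {93} × {β, γ} = {(93,β), (93,γ)}
  {93, 94} × {β} = {(93,β), (94,β)}
  {93, 94} × {γ} = {(93,γ), (94,γ)}
  {94} × {β, γ} = {(94,β), (94,γ)}
  {93, 94, 95} × {β} = {(93,β), (94,β), (95,β)}
  {93, 94, 95} × {γ} = {(93,γ), (94,γ), (95,γ)}
  {93, 94} × {β, γ} = {(93,β), (93,γ), (94,β), (94,γ)}
  {93, 94, 95} × {β, γ} = {(93,β), (93,γ), (94,β), (94,γ), (95,β), (95,γ)}
These 13 distinct sets form the basis B.
Close under arbitrary unions to get τ_{X×Y}; counting gives |τ_{X×Y}| = 25.


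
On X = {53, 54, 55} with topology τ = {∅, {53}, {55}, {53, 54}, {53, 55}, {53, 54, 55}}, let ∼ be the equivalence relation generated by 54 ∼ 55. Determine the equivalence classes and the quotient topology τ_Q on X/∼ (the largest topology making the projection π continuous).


X/∼ = {[53], [54=55]}; |τ_Q| = 3.

Equivalence classes: [53], [54=55].
Quotient map π: X → X/∼ sends 53 ↦ [53], 54 ↦ [54=55], 55 ↦ [54=55].
For each subset V ⊆ X/∼, compute π^{-1}(V) ⊆ X and check whether π^{-1}(V) ∈ τ. V is open in τ_Q iff π^{-1}(V) ∈ τ.
  V = {}: π^{-1}(V) = ∅ ∈ τ ✓.
  V = {[53]}: π^{-1}(V) = {53} ∈ τ ✓.
  V = {[54=55]}: π^{-1}(V) = {54, 55} ∉ τ ✗.
  V = {[53], [54=55]}: π^{-1}(V) = {53, 54, 55} ∈ τ ✓.
Open sets in the quotient: τ_Q = {{}, {[53]}, {[53], [54=55]}} (3 elements).


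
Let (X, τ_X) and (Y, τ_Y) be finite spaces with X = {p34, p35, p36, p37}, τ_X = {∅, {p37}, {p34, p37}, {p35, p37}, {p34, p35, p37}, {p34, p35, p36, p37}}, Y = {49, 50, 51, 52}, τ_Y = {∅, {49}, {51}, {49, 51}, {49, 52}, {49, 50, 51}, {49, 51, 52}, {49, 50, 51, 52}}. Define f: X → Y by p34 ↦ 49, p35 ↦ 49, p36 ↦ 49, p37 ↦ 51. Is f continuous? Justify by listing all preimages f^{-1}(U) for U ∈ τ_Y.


f is NOT continuous.

Compute f^{-1}(U) for each U ∈ τ_Y:
  U = ∅: f^{-1}(U) = ∅ ∈ τ_X ✓.
  U = {49}: f^{-1}(U) = {p34, p35, p36} ∉ τ_X ✗.
  U = {51}: f^{-1}(U) = {p37} ∈ τ_X ✓.
  U = {49, 51}: f^{-1}(U) = {p34, p35, p36, p37} ∈ τ_X ✓.
  U = {49, 52}: f^{-1}(U) = {p34, p35, p36} ∉ τ_X ✗.
  U = {49, 50, 51}: f^{-1}(U) = {p34, p35, p36, p37} ∈ τ_X ✓.
  U = {49, 51, 52}: f^{-1}(U) = {p34, p35, p36, p37} ∈ τ_X ✓.
  U = {49, 50, 51, 52}: f^{-1}(U) = {p34, p35, p36, p37} ∈ τ_X ✓.
Found U = {49} with f^{-1}(U) = {p34, p35, p36} not in τ_X. Therefore f is NOT continuous.


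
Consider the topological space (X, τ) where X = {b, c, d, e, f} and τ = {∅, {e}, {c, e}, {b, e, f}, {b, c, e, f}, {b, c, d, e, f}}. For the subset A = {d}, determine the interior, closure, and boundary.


int(A) = ∅, cl(A) = {d}, ∂A = {d}.

Closed sets in (X, τ) are complements of opens:
  closed(X, τ) = {∅, {d}, {c, d}, {b, d, f}, {b, c, d, f}, {b, c, d, e, f}}.
int(A) = ⋃ {U ∈ τ : U ⊆ A}. Opens contained in A: ∅.
Taking the union of these: int(A) = ∅.
cl(A) = ⋂ {C closed : A ⊆ C}. Closed sets containing A: {d}, {c, d}, {b, d, f}, {b, c, d, f}, {b, c, d, e, f}.
Intersecting these: cl(A) = {d}.
∂A = cl(A) ∖ int(A) = {d} ∖ ∅ = {d}.


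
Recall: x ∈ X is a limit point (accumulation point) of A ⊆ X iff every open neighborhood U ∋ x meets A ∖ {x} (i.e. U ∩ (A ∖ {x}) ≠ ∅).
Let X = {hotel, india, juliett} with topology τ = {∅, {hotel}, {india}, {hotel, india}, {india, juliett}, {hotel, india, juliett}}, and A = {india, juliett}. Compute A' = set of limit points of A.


A' = {juliett}

For each x ∈ X, list the open sets U ∈ τ with x ∈ U, then check whether U ∩ (A ∖ {x}) ≠ ∅ for every such U.
  x = hotel: open {hotel} ∋ x has {hotel} ∩ (A ∖ {hotel}) = ∅, so x is NOT a limit point.
  x = india: open {india} ∋ x has {india} ∩ (A ∖ {india}) = ∅, so x is NOT a limit point.
  x = juliett: opens ∋ x are {india, juliett}, {hotel, india, juliett}; each meets A ∖ {juliett}, so x IS a limit point.
Collecting: A' = {juliett}.


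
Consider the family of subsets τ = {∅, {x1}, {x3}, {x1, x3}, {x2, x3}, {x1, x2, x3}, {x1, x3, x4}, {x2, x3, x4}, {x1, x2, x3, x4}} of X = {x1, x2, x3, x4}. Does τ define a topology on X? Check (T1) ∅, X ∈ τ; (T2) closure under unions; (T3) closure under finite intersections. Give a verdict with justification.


τ is NOT a topology on X.

Axiom (T1): ∅ ∈ τ? Yes; X ∈ τ? Yes.
Axiom (T2/T3): check pairwise unions and intersections of members of τ.
Counterexample for (T3): {x1, x3, x4} ∩ {x2, x3, x4} = {x3, x4} ∉ τ. Therefore τ is NOT a topology.


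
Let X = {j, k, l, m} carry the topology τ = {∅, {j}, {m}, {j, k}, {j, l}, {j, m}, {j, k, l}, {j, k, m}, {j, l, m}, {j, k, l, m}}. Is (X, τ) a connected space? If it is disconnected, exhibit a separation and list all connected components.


(X, τ) is disconnected; components = [{m}, {j, k, l}].

Find clopen sets (U ∈ τ with X ∖ U ∈ τ):
  U = ∅, X ∖ U = {j, k, l, m} — both open, so U is clopen.
  U = {m}, X ∖ U = {j, k, l} — both open, so U is clopen.
  U = {j, k, l}, X ∖ U = {m} — both open, so U is clopen.
  U = {j, k, l, m}, X ∖ U = ∅ — both open, so U is clopen.
Nontrivial clopen(s) exist: e.g. {j, k, l}. So (X, τ) is disconnected.
Compute connected components by grouping points that agree on all clopens:
  component: {m}
  component: {j, k, l}


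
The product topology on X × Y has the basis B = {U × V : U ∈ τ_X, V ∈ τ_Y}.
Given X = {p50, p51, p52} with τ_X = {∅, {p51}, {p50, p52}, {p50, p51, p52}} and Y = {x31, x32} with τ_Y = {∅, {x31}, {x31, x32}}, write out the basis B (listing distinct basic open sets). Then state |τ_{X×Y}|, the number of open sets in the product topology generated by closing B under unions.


Basis B = {∅ × ∅, {p51} × {x31}, {p50, p52} × {x31}, {p51} × {x31, x32}, {p50, p51, p52} × {x31}, {p50, p52} × {x31, x32}, {p50, p51, p52} × {x31, x32}}; |τ_{X×Y}| = 9.

Enumerate products U × V with U ∈ τ_X, V ∈ τ_Y (deduplicated):
  ∅ × ∅ = {} (∅)
  {p51} × {x31} = {(p51,x31)}
  {p50, p52} × {x31} = {(p50,x31), (p52,x31)}
  {p51} × {x31, x32} = {(p51,x31), (p51,x32)}
  {p50, p51, p52} × {x31} = {(p50,x31), (p51,x31), (p52,x31)}
  {p50, p52} × {x31, x32} = {(p50,x31), (p50,x32), (p52,x31), (p52,x32)}
  {p50, p51, p52} × {x31, x32} = {(p50,x31), (p50,x32), (p51,x31), (p51,x32), (p52,x31), (p52,x32)}
These 7 distinct sets form the basis B.
Close under arbitrary unions to get τ_{X×Y}; counting gives |τ_{X×Y}| = 9.


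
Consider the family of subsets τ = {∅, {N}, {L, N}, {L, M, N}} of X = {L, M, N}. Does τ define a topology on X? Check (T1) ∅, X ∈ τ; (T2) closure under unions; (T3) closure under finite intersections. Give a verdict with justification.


τ IS a topology on X.

Axiom (T1): ∅ ∈ τ? Yes; X ∈ τ? Yes.
Axiom (T2/T3): check pairwise unions and intersections of members of τ.
All pairwise intersections and unions checked — each lies in τ. Therefore τ satisfies (T1), (T2), (T3): it IS a topology on X.


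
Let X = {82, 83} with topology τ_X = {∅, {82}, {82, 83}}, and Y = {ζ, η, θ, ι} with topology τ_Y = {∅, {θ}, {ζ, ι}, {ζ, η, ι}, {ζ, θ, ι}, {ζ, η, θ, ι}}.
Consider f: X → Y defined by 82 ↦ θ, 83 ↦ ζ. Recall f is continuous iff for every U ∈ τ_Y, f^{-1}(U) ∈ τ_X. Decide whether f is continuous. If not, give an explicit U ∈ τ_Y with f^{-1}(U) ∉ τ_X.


f is NOT continuous.

Compute f^{-1}(U) for each U ∈ τ_Y:
  U = ∅: f^{-1}(U) = ∅ ∈ τ_X ✓.
  U = {θ}: f^{-1}(U) = {82} ∈ τ_X ✓.
  U = {ζ, ι}: f^{-1}(U) = {83} ∉ τ_X ✗.
  U = {ζ, η, ι}: f^{-1}(U) = {83} ∉ τ_X ✗.
  U = {ζ, θ, ι}: f^{-1}(U) = {82, 83} ∈ τ_X ✓.
  U = {ζ, η, θ, ι}: f^{-1}(U) = {82, 83} ∈ τ_X ✓.
Found U = {ζ, ι} with f^{-1}(U) = {83} not in τ_X. Therefore f is NOT continuous.


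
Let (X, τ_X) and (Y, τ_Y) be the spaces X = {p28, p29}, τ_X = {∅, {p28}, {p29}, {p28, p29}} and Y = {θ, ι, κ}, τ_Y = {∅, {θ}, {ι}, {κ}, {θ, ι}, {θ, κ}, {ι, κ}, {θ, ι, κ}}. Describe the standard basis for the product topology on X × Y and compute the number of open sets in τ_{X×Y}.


Basis B = {∅ × ∅, {p28} × {θ}, {p28} × {ι}, {p28} × {κ}, {p29} × {θ}, {p29} × {ι}, {p29} × {κ}, {p28} × {θ, ι}, {p28} × {θ, κ}, {p28, p29} × {θ}, {p28} × {ι, κ}, {p28, p29} × {ι}, {p28, p29} × {κ}, {p29} × {θ, ι}, {p29} × {θ, κ}, {p29} × {ι, κ}, {p28} × {θ, ι, κ}, {p29} × {θ, ι, κ}, {p28, p29} × {θ, ι}, {p28, p29} × {θ, κ}, {p28, p29} × {ι, κ}, {p28, p29} × {θ, ι, κ}}; |τ_{X×Y}| = 64.

Enumerate products U × V with U ∈ τ_X, V ∈ τ_Y (deduplicated):
  ∅ × ∅ = {} (∅)
  {p28} × {θ} = {(p28,θ)}
  {p28} × {ι} = {(p28,ι)}
  {p28} × {κ} = {(p28,κ)}
  {p29} × {θ} = {(p29,θ)}
  {p29} × {ι} = {(p29,ι)}
  {p29} × {κ} = {(p29,κ)}
  {p28} × {θ, ι} = {(p28,θ), (p28,ι)}
  {p28} × {θ, κ} = {(p28,θ), (p28,κ)}
  {p28, p29} × {θ} = {(p28,θ), (p29,θ)}
  {p28} × {ι, κ} = {(p28,ι), (p28,κ)}
  {p28, p29} × {ι} = {(p28,ι), (p29,ι)}
  {p28, p29} × {κ} = {(p28,κ), (p29,κ)}
  {p29} × {θ, ι} = {(p29,θ), (p29,ι)}
  {p29} × {θ, κ} = {(p29,θ), (p29,κ)}
  {p29} × {ι, κ} = {(p29,ι), (p29,κ)}
  {p28} × {θ, ι, κ} = {(p28,θ), (p28,ι), (p28,κ)}
  {p29} × {θ, ι, κ} = {(p29,θ), (p29,ι), (p29,κ)}
  {p28, p29} × {θ, ι} = {(p28,θ), (p28,ι), (p29,θ), (p29,ι)}
  {p28, p29} × {θ, κ} = {(p28,θ), (p28,κ), (p29,θ), (p29,κ)}
  {p28, p29} × {ι, κ} = {(p28,ι), (p28,κ), (p29,ι), (p29,κ)}
  {p28, p29} × {θ, ι, κ} = {(p28,θ), (p28,ι), (p28,κ), (p29,θ), (p29,ι), (p29,κ)}
These 22 distinct sets form the basis B.
Close under arbitrary unions to get τ_{X×Y}; counting gives |τ_{X×Y}| = 64.


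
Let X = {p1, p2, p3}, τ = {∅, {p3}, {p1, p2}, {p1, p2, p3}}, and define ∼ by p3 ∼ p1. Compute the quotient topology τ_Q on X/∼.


X/∼ = {[p1=p3], [p2]}; |τ_Q| = 2.

Equivalence classes: [p1=p3], [p2].
Quotient map π: X → X/∼ sends p1 ↦ [p1=p3], p2 ↦ [p2], p3 ↦ [p1=p3].
For each subset V ⊆ X/∼, compute π^{-1}(V) ⊆ X and check whether π^{-1}(V) ∈ τ. V is open in τ_Q iff π^{-1}(V) ∈ τ.
  V = {}: π^{-1}(V) = ∅ ∈ τ ✓.
  V = {[p1=p3]}: π^{-1}(V) = {p1, p3} ∉ τ ✗.
  V = {[p2]}: π^{-1}(V) = {p2} ∉ τ ✗.
  V = {[p1=p3], [p2]}: π^{-1}(V) = {p1, p2, p3} ∈ τ ✓.
Open sets in the quotient: τ_Q = {{}, {[p1=p3], [p2]}} (2 elements).


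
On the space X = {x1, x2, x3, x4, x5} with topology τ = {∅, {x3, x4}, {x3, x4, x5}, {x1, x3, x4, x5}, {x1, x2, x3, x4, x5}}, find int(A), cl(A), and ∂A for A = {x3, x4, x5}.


int(A) = {x3, x4, x5}, cl(A) = {x1, x2, x3, x4, x5}, ∂A = {x1, x2}.

Closed sets in (X, τ) are complements of opens:
  closed(X, τ) = {∅, {x2}, {x1, x2}, {x1, x2, x5}, {x1, x2, x3, x4, x5}}.
int(A) = ⋃ {U ∈ τ : U ⊆ A}. Opens contained in A: ∅, {x3, x4}, {x3, x4, x5}.
Taking the union of these: int(A) = {x3, x4, x5}.
cl(A) = ⋂ {C closed : A ⊆ C}. Closed sets containing A: {x1, x2, x3, x4, x5}.
Intersecting these: cl(A) = {x1, x2, x3, x4, x5}.
∂A = cl(A) ∖ int(A) = {x1, x2, x3, x4, x5} ∖ {x3, x4, x5} = {x1, x2}.


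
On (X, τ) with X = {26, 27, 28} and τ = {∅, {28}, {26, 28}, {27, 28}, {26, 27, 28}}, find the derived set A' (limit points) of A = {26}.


A' = ∅

For each x ∈ X, list the open sets U ∈ τ with x ∈ U, then check whether U ∩ (A ∖ {x}) ≠ ∅ for every such U.
  x = 26: open {26, 28} ∋ x has {26, 28} ∩ (A ∖ {26}) = ∅, so x is NOT a limit point.
  x = 27: open {27, 28} ∋ x has {27, 28} ∩ (A ∖ {27}) = ∅, so x is NOT a limit point.
  x = 28: open {28} ∋ x has {28} ∩ (A ∖ {28}) = ∅, so x is NOT a limit point.
Collecting: A' = ∅.


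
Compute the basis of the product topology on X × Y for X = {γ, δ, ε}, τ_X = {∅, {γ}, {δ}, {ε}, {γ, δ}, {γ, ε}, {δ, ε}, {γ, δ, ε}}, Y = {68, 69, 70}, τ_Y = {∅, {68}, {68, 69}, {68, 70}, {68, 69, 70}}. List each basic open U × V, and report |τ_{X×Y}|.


Basis B = {∅ × ∅, {γ} × {68}, {δ} × {68}, {ε} × {68}, {γ} × {68, 69}, {γ} × {68, 70}, {γ, δ} × {68}, {γ, ε} × {68}, {δ} × {68, 69}, {δ} × {68, 70}, {δ, ε} × {68}, {ε} × {68, 69}, {ε} × {68, 70}, {γ} × {68, 69, 70}, {γ, δ, ε} × {68}, {δ} × {68, 69, 70}, {ε} × {68, 69, 70}, {γ, δ} × {68, 69}, {γ, ε} × {68, 69}, {γ, δ} × {68, 70}, {γ, ε} × {68, 70}, {δ, ε} × {68, 69}, {δ, ε} × {68, 70}, {γ, δ} × {68, 69, 70}, {γ, ε} × {68, 69, 70}, {γ, δ, ε} × {68, 69}, {γ, δ, ε} × {68, 70}, {δ, ε} × {68, 69, 70}, {γ, δ, ε} × {68, 69, 70}}; |τ_{X×Y}| = 125.

Enumerate products U × V with U ∈ τ_X, V ∈ τ_Y (deduplicated):
  ∅ × ∅ = {} (∅)
  {γ} × {68} = {(γ,68)}
  {δ} × {68} = {(δ,68)}
  {ε} × {68} = {(ε,68)}
  {γ} × {68, 69} = {(γ,68), (γ,69)}
  {γ} × {68, 70} = {(γ,68), (γ,70)}
  {γ, δ} × {68} = {(γ,68), (δ,68)}
  {γ, ε} × {68} = {(γ,68), (ε,68)}
  {δ} × {68, 69} = {(δ,68), (δ,69)}
  {δ} × {68, 70} = {(δ,68), (δ,70)}
  {δ, ε} × {68} = {(δ,68), (ε,68)}
  {ε} × {68, 69} = {(ε,68), (ε,69)}
  {ε} × {68, 70} = {(ε,68), (ε,70)}
  {γ} × {68, 69, 70} = {(γ,68), (γ,69), (γ,70)}
  {γ, δ, ε} × {68} = {(γ,68), (δ,68), (ε,68)}
  {δ} × {68, 69, 70} = {(δ,68), (δ,69), (δ,70)}
  {ε} × {68, 69, 70} = {(ε,68), (ε,69), (ε,70)}
  {γ, δ} × {68, 69} = {(γ,68), (γ,69), (δ,68), (δ,69)}
  {γ, ε} × {68, 69} = {(γ,68), (γ,69), (ε,68), (ε,69)}
  {γ, δ} × {68, 70} = {(γ,68), (γ,70), (δ,68), (δ,70)}
  {γ, ε} × {68, 70} = {(γ,68), (γ,70), (ε,68), (ε,70)}
  {δ, ε} × {68, 69} = {(δ,68), (δ,69), (ε,68), (ε,69)}
  {δ, ε} × {68, 70} = {(δ,68), (δ,70), (ε,68), (ε,70)}
  {γ, δ} × {68, 69, 70} = {(γ,68), (γ,69), (γ,70), (δ,68), (δ,69), (δ,70)}
  {γ, ε} × {68, 69, 70} = {(γ,68), (γ,69), (γ,70), (ε,68), (ε,69), (ε,70)}
  {γ, δ, ε} × {68, 69} = {(γ,68), (γ,69), (δ,68), (δ,69), (ε,68), (ε,69)}
  {γ, δ, ε} × {68, 70} = {(γ,68), (γ,70), (δ,68), (δ,70), (ε,68), (ε,70)}
  {δ, ε} × {68, 69, 70} = {(δ,68), (δ,69), (δ,70), (ε,68), (ε,69), (ε,70)}
  {γ, δ, ε} × {68, 69, 70} = {(γ,68), (γ,69), (γ,70), (δ,68), (δ,69), (δ,70), (ε,68), (ε,69), (ε,70)}
These 29 distinct sets form the basis B.
Close under arbitrary unions to get τ_{X×Y}; counting gives |τ_{X×Y}| = 125.


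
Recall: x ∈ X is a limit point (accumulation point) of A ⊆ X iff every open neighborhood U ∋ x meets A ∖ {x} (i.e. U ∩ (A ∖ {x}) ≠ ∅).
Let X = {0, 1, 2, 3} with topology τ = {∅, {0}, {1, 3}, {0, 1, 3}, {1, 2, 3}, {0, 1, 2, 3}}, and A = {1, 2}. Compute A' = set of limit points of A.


A' = {2, 3}

For each x ∈ X, list the open sets U ∈ τ with x ∈ U, then check whether U ∩ (A ∖ {x}) ≠ ∅ for every such U.
  x = 0: open {0} ∋ x has {0} ∩ (A ∖ {0}) = ∅, so x is NOT a limit point.
  x = 1: open {1, 3} ∋ x has {1, 3} ∩ (A ∖ {1}) = ∅, so x is NOT a limit point.
  x = 2: opens ∋ x are {1, 2, 3}, {0, 1, 2, 3}; each meets A ∖ {2}, so x IS a limit point.
  x = 3: opens ∋ x are {1, 3}, {0, 1, 3}, {1, 2, 3}, {0, 1, 2, 3}; each meets A ∖ {3}, so x IS a limit point.
Collecting: A' = {2, 3}.


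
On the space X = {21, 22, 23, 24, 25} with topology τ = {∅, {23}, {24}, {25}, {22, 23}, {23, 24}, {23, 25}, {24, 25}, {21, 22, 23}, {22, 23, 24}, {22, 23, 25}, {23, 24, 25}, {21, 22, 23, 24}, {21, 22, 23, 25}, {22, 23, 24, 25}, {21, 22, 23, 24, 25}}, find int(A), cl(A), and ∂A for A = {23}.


int(A) = {23}, cl(A) = {21, 22, 23}, ∂A = {21, 22}.

Closed sets in (X, τ) are complements of opens:
  closed(X, τ) = {∅, {21}, {24}, {25}, {21, 22}, {21, 24}, {21, 25}, {24, 25}, {21, 22, 23}, {21, 22, 24}, {21, 22, 25}, {21, 24, 25}, {21, 22, 23, 24}, {21, 22, 23, 25}, {21, 22, 24, 25}, {21, 22, 23, 24, 25}}.
int(A) = ⋃ {U ∈ τ : U ⊆ A}. Opens contained in A: ∅, {23}.
Taking the union of these: int(A) = {23}.
cl(A) = ⋂ {C closed : A ⊆ C}. Closed sets containing A: {21, 22, 23}, {21, 22, 23, 24}, {21, 22, 23, 25}, {21, 22, 23, 24, 25}.
Intersecting these: cl(A) = {21, 22, 23}.
∂A = cl(A) ∖ int(A) = {21, 22, 23} ∖ {23} = {21, 22}.


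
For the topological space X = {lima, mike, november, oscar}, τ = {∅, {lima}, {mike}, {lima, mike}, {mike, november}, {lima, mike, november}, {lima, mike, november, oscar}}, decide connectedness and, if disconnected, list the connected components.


(X, τ) is connected.

Find clopen sets (U ∈ τ with X ∖ U ∈ τ):
  U = ∅, X ∖ U = {lima, mike, november, oscar} — both open, so U is clopen.
  U = {lima, mike, november, oscar}, X ∖ U = ∅ — both open, so U is clopen.
Only trivial clopens (∅ and X) exist, so (X, τ) is connected.
Compute connected components by grouping points that agree on all clopens:
  component: {lima, mike, november, oscar}


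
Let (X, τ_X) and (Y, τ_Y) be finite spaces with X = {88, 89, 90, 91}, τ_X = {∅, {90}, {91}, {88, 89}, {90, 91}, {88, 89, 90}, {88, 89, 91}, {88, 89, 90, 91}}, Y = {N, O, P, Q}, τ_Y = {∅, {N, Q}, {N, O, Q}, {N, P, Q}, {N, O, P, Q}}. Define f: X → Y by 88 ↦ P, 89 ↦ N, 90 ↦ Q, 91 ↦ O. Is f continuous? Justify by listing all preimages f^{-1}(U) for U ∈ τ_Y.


f is NOT continuous.

Compute f^{-1}(U) for each U ∈ τ_Y:
  U = ∅: f^{-1}(U) = ∅ ∈ τ_X ✓.
  U = {N, Q}: f^{-1}(U) = {89, 90} ∉ τ_X ✗.
  U = {N, O, Q}: f^{-1}(U) = {89, 90, 91} ∉ τ_X ✗.
  U = {N, P, Q}: f^{-1}(U) = {88, 89, 90} ∈ τ_X ✓.
  U = {N, O, P, Q}: f^{-1}(U) = {88, 89, 90, 91} ∈ τ_X ✓.
Found U = {N, Q} with f^{-1}(U) = {89, 90} not in τ_X. Therefore f is NOT continuous.


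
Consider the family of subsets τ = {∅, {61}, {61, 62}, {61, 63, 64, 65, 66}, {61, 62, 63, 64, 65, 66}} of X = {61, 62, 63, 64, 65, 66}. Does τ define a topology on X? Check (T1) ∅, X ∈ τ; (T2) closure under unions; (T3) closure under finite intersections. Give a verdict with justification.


τ IS a topology on X.

Axiom (T1): ∅ ∈ τ? Yes; X ∈ τ? Yes.
Axiom (T2/T3): check pairwise unions and intersections of members of τ.
All pairwise intersections and unions checked — each lies in τ. Therefore τ satisfies (T1), (T2), (T3): it IS a topology on X.


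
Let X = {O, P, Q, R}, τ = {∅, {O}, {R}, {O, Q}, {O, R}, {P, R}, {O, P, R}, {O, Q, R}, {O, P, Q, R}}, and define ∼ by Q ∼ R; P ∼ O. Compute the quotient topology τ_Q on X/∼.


X/∼ = {[O=P], [Q=R]}; |τ_Q| = 2.

Equivalence classes: [O=P], [Q=R].
Quotient map π: X → X/∼ sends O ↦ [O=P], P ↦ [O=P], Q ↦ [Q=R], R ↦ [Q=R].
For each subset V ⊆ X/∼, compute π^{-1}(V) ⊆ X and check whether π^{-1}(V) ∈ τ. V is open in τ_Q iff π^{-1}(V) ∈ τ.
  V = {}: π^{-1}(V) = ∅ ∈ τ ✓.
  V = {[O=P]}: π^{-1}(V) = {O, P} ∉ τ ✗.
  V = {[Q=R]}: π^{-1}(V) = {Q, R} ∉ τ ✗.
  V = {[O=P], [Q=R]}: π^{-1}(V) = {O, P, Q, R} ∈ τ ✓.
Open sets in the quotient: τ_Q = {{}, {[O=P], [Q=R]}} (2 elements).


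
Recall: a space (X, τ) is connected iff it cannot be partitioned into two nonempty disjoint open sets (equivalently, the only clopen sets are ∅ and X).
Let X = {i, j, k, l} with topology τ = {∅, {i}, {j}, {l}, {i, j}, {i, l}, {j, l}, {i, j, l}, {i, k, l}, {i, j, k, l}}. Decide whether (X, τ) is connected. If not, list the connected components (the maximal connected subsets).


(X, τ) is disconnected; components = [{j}, {i, k, l}].

Find clopen sets (U ∈ τ with X ∖ U ∈ τ):
  U = ∅, X ∖ U = {i, j, k, l} — both open, so U is clopen.
  U = {j}, X ∖ U = {i, k, l} — both open, so U is clopen.
  U = {i, k, l}, X ∖ U = {j} — both open, so U is clopen.
  U = {i, j, k, l}, X ∖ U = ∅ — both open, so U is clopen.
Nontrivial clopen(s) exist: e.g. {i, k, l}. So (X, τ) is disconnected.
Compute connected components by grouping points that agree on all clopens:
  component: {j}
  component: {i, k, l}


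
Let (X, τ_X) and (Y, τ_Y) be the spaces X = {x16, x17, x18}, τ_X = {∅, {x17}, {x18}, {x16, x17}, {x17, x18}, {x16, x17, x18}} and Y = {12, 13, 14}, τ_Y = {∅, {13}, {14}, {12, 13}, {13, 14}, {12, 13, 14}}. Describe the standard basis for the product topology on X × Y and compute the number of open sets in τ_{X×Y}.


Basis B = {∅ × ∅, {x17} × {13}, {x17} × {14}, {x18} × {13}, {x18} × {14}, {x16, x17} × {13}, {x16, x17} × {14}, {x17} × {12, 13}, {x17} × {13, 14}, {x17, x18} × {13}, {x17, x18} × {14}, {x18} × {12, 13}, {x18} × {13, 14}, {x16, x17, x18} × {13}, {x16, x17, x18} × {14}, {x17} × {12, 13, 14}, {x18} × {12, 13, 14}, {x16, x17} × {12, 13}, {x16, x17} × {13, 14}, {x17, x18} × {12, 13}, {x17, x18} × {13, 14}, {x16, x17} × {12, 13, 14}, {x16, x17, x18} × {12, 13}, {x16, x17, x18} × {13, 14}, {x17, x18} × {12, 13, 14}, {x16, x17, x18} × {12, 13, 14}}; |τ_{X×Y}| = 108.

Enumerate products U × V with U ∈ τ_X, V ∈ τ_Y (deduplicated):
  ∅ × ∅ = {} (∅)
  {x17} × {13} = {(x17,13)}
  {x17} × {14} = {(x17,14)}
  {x18} × {13} = {(x18,13)}
  {x18} × {14} = {(x18,14)}
  {x16, x17} × {13} = {(x16,13), (x17,13)}
  {x16, x17} × {14} = {(x16,14), (x17,14)}
  {x17} × {12, 13} = {(x17,12), (x17,13)}
  {x17} × {13, 14} = {(x17,13), (x17,14)}
  {x17, x18} × {13} = {(x17,13), (x18,13)}
  {x17, x18} × {14} = {(x17,14), (x18,14)}
  {x18} × {12, 13} = {(x18,12), (x18,13)}
  {x18} × {13, 14} = {(x18,13), (x18,14)}
  {x16, x17, x18} × {13} = {(x16,13), (x17,13), (x18,13)}
  {x16, x17, x18} × {14} = {(x16,14), (x17,14), (x18,14)}
  {x17} × {12, 13, 14} = {(x17,12), (x17,13), (x17,14)}
  {x18} × {12, 13, 14} = {(x18,12), (x18,13), (x18,14)}
  {x16, x17} × {12, 13} = {(x16,12), (x16,13), (x17,12), (x17,13)}
  {x16, x17} × {13, 14} = {(x16,13), (x16,14), (x17,13), (x17,14)}
  {x17, x18} × {12, 13} = {(x17,12), (x17,13), (x18,12), (x18,13)}
  {x17, x18} × {13, 14} = {(x17,13), (x17,14), (x18,13), (x18,14)}
  {x16, x17} × {12, 13, 14} = {(x16,12), (x16,13), (x16,14), (x17,12), (x17,13), (x17,14)}
  {x16, x17, x18} × {12, 13} = {(x16,12), (x16,13), (x17,12), (x17,13), (x18,12), (x18,13)}
  {x16, x17, x18} × {13, 14} = {(x16,13), (x16,14), (x17,13), (x17,14), (x18,13), (x18,14)}
  {x17, x18} × {12, 13, 14} = {(x17,12), (x17,13), (x17,14), (x18,12), (x18,13), (x18,14)}
  {x16, x17, x18} × {12, 13, 14} = {(x16,12), (x16,13), (x16,14), (x17,12), (x17,13), (x17,14), (x18,12), (x18,13), (x18,14)}
These 26 distinct sets form the basis B.
Close under arbitrary unions to get τ_{X×Y}; counting gives |τ_{X×Y}| = 108.


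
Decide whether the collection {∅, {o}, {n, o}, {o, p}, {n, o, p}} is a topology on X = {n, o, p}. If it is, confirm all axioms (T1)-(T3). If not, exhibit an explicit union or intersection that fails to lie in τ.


τ IS a topology on X.

Axiom (T1): ∅ ∈ τ? Yes; X ∈ τ? Yes.
Axiom (T2/T3): check pairwise unions and intersections of members of τ.
All pairwise intersections and unions checked — each lies in τ. Therefore τ satisfies (T1), (T2), (T3): it IS a topology on X.


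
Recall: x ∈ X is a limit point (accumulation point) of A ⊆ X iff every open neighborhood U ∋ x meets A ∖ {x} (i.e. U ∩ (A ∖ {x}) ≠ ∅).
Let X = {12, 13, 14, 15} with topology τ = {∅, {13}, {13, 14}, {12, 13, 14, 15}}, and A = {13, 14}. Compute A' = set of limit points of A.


A' = {12, 14, 15}

For each x ∈ X, list the open sets U ∈ τ with x ∈ U, then check whether U ∩ (A ∖ {x}) ≠ ∅ for every such U.
  x = 12: opens ∋ x are {12, 13, 14, 15}; each meets A ∖ {12}, so x IS a limit point.
  x = 13: open {13} ∋ x has {13} ∩ (A ∖ {13}) = ∅, so x is NOT a limit point.
  x = 14: opens ∋ x are {13, 14}, {12, 13, 14, 15}; each meets A ∖ {14}, so x IS a limit point.
  x = 15: opens ∋ x are {12, 13, 14, 15}; each meets A ∖ {15}, so x IS a limit point.
Collecting: A' = {12, 14, 15}.


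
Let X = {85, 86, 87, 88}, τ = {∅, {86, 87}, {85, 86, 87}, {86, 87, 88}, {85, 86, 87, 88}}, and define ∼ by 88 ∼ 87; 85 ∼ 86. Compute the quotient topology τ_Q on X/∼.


X/∼ = {[85=86], [87=88]}; |τ_Q| = 2.

Equivalence classes: [85=86], [87=88].
Quotient map π: X → X/∼ sends 85 ↦ [85=86], 86 ↦ [85=86], 87 ↦ [87=88], 88 ↦ [87=88].
For each subset V ⊆ X/∼, compute π^{-1}(V) ⊆ X and check whether π^{-1}(V) ∈ τ. V is open in τ_Q iff π^{-1}(V) ∈ τ.
  V = {}: π^{-1}(V) = ∅ ∈ τ ✓.
  V = {[85=86]}: π^{-1}(V) = {85, 86} ∉ τ ✗.
  V = {[87=88]}: π^{-1}(V) = {87, 88} ∉ τ ✗.
  V = {[85=86], [87=88]}: π^{-1}(V) = {85, 86, 87, 88} ∈ τ ✓.
Open sets in the quotient: τ_Q = {{}, {[85=86], [87=88]}} (2 elements).
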